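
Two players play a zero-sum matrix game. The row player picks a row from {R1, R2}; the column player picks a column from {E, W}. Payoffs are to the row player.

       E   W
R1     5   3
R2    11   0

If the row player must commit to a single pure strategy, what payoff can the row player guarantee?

Row minima: R1 → 3, R2 → 0.
The best of these is 3.

3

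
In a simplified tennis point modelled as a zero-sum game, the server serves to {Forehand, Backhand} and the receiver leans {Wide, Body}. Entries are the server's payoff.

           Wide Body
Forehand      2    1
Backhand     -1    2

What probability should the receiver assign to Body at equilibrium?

Row minima: Forehand → 1, Backhand → -1; maximin = 1.
Column maxima: Wide → 2, Body → 2; minimax = 2.
1 ≠ 2, so there is no saddle point; optimal play is mixed.
Let the server play Forehand with probability p. Expected payoff against Wide: 2p + (-1)(1−p) = 3p − 1; against Body: 1p + 2(1−p) = −p + 2.
Setting these equal: 3p − 1 = −p + 2 ⇒ 4p = 3 ⇒ p = 3/4, and the value is (3)·(3/4) − 1 = 5/4.
For the receiver: with q = P(Wide), equating Forehand's and Backhand's payoffs gives q + 1 = −3q + 2 ⇒ q = 1/4.

3/4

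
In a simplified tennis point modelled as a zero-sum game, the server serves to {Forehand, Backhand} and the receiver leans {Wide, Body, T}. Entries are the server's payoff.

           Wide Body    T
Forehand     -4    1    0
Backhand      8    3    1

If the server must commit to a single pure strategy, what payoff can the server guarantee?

Row minima: Forehand → -4, Backhand → 1.
The best of these is 1.

1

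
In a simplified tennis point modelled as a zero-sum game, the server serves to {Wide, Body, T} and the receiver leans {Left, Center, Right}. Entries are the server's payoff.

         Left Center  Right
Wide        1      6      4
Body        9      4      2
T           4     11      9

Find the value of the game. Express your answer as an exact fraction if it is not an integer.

73/12

Row minima: Wide → 1, Body → 2, T → 4; maximin = 4.
Column maxima: Left → 9, Center → 11, Right → 9; minimax = 9.
4 ≠ 9, so there is no saddle point; optimal play is mixed.
Wide is strictly dominated by T, so the server never plays it.
Center is strictly dominated by Right (it gives the server strictly more in every row), so the receiver never plays it.
On the remaining 2×2 (Body, T vs Left, Right):
Let the server play Body with probability p. Expected payoff against Left: 9p + 4(1−p) = 5p + 4; against Right: 2p + 9(1−p) = −7p + 9.
Setting these equal: 5p + 4 = −7p + 9 ⇒ 12p = 5 ⇒ p = 5/12, and the value is (5)·(5/12) + 4 = 73/12.
For the receiver: with q = P(Left), equating Body's and T's payoffs gives 7q + 2 = −5q + 9 ⇒ q = 7/12.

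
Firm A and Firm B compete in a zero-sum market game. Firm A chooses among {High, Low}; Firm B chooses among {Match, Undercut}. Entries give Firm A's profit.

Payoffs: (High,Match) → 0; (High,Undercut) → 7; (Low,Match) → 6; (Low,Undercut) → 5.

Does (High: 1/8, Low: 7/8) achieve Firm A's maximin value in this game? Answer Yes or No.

Against Match this mix gives (1/8)·0 + (7/8)·6 = 21/4.
Against Undercut this mix gives (1/8)·7 + (7/8)·5 = 21/4.
All of Firm B's active replies (Match, Undercut) yield 21/4, and no column does worse for Firm A. The mix makes Firm B indifferent and guarantees 21/4, so it is optimal.

Yes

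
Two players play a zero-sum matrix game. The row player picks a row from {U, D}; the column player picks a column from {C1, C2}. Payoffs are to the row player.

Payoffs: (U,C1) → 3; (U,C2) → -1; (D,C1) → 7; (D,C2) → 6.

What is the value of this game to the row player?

6

Row minima: U → -1, D → 6; maximin = 6.
Column maxima: C1 → 7, C2 → 6; minimax = 6.
Since maximin = minimax = 6, there is a saddle point and the value is 6.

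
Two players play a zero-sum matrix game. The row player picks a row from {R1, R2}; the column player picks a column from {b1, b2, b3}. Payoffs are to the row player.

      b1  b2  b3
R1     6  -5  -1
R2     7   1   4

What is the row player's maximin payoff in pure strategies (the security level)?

Row minima: R1 → -5, R2 → 1.
The best of these is 1.

1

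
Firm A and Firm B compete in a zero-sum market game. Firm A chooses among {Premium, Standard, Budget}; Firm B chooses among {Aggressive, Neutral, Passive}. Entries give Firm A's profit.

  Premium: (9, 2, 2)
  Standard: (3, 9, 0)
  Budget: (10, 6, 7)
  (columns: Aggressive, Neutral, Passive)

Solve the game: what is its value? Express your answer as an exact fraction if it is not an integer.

Row minima: Premium → 2, Standard → 0, Budget → 6; maximin = 6.
Column maxima: Aggressive → 10, Neutral → 9, Passive → 7; minimax = 7.
6 ≠ 7, so there is no saddle point; optimal play is mixed.
Premium is strictly dominated by Budget, so Firm A never plays it.
Aggressive is strictly dominated by Passive (it gives Firm A strictly more in every row), so Firm B never plays it.
On the remaining 2×2 (Standard, Budget vs Neutral, Passive):
Let Firm A play Standard with probability p. Expected payoff against Neutral: 9p + 6(1−p) = 3p + 6; against Passive: 0p + 7(1−p) = −7p + 7.
Setting these equal: 3p + 6 = −7p + 7 ⇒ 10p = 1 ⇒ p = 1/10, and the value is (3)·(1/10) + 6 = 63/10.
For Firm B: with q = P(Neutral), equating Standard's and Budget's payoffs gives 9q = −q + 7 ⇒ q = 7/10.

63/10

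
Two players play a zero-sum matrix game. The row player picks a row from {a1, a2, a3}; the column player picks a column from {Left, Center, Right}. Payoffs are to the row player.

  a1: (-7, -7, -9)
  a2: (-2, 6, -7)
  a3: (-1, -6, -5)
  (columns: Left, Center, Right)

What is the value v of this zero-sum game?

Row minima: a1 → -9, a2 → -7, a3 → -6; maximin = -6.
Column maxima: Left → -1, Center → 6, Right → -5; minimax = -5.
-6 ≠ -5, so there is no saddle point; optimal play is mixed.
a1 is strictly dominated by a2, so the row player never plays it.
Left is strictly dominated by Right (it gives the row player strictly more in every row), so the column player never plays it.
On the remaining 2×2 (a2, a3 vs Center, Right):
Let the row player play a2 with probability p. Expected payoff against Center: 6p + (-6)(1−p) = 12p − 6; against Right: (-7)p + (-5)(1−p) = −2p − 5.
Setting these equal: 12p − 6 = −2p − 5 ⇒ 14p = 1 ⇒ p = 1/14, and the value is (12)·(1/14) − 6 = -36/7.
For the column player: with q = P(Center), equating a2's and a3's payoffs gives 13q − 7 = −q − 5 ⇒ q = 1/7.

-36/7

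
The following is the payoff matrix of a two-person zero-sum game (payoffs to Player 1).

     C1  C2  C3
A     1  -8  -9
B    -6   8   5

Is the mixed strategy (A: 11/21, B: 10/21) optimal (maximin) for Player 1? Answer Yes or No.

Yes

Against C1 this mix gives (11/21)·1 + (10/21)·(-6) = -7/3.
Against C2 this mix gives (11/21)·(-8) + (10/21)·8 = -8/21.
Against C3 this mix gives (11/21)·(-9) + (10/21)·5 = -7/3.
All of Player 2's active replies (C1, C3) yield -7/3, and no column does worse for Player 1. The mix makes Player 2 indifferent and guarantees -7/3, so it is optimal.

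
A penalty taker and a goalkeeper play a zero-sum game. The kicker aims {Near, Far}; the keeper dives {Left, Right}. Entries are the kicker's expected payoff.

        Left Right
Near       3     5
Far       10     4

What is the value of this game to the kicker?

19/4

Row minima: Near → 3, Far → 4; maximin = 4.
Column maxima: Left → 10, Right → 5; minimax = 5.
4 ≠ 5, so there is no saddle point; optimal play is mixed.
Let the kicker play Near with probability p. Expected payoff against Left: 3p + 10(1−p) = −7p + 10; against Right: 5p + 4(1−p) = p + 4.
Setting these equal: −7p + 10 = p + 4 ⇒ −8p = -6 ⇒ p = 3/4, and the value is (-7)·(3/4) + 10 = 19/4.
For the keeper: with q = P(Left), equating Near's and Far's payoffs gives −2q + 5 = 6q + 4 ⇒ q = 1/8.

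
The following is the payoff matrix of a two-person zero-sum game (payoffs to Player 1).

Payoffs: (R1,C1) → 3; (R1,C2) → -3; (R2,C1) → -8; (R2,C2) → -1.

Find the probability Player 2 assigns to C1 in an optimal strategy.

2/13

Row minima: R1 → -3, R2 → -8; maximin = -3.
Column maxima: C1 → 3, C2 → -1; minimax = -1.
-3 ≠ -1, so there is no saddle point; optimal play is mixed.
Let Player 1 play R1 with probability p. Expected payoff against C1: 3p + (-8)(1−p) = 11p − 8; against C2: (-3)p + (-1)(1−p) = −2p − 1.
Setting these equal: 11p − 8 = −2p − 1 ⇒ 13p = 7 ⇒ p = 7/13, and the value is (11)·(7/13) − 8 = -27/13.
For Player 2: with q = P(C1), equating R1's and R2's payoffs gives 6q − 3 = −7q − 1 ⇒ q = 2/13.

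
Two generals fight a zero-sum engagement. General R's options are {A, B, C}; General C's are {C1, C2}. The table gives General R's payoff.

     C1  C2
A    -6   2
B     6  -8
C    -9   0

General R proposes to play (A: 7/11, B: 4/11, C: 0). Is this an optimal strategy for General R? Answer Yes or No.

Against C1 this mix gives (7/11)·(-6) + (4/11)·6 = -18/11.
Against C2 this mix gives (7/11)·2 + (4/11)·(-8) = -18/11.
All of General C's active replies (C1, C2) yield -18/11, and no column does worse for General R. The mix makes General C indifferent and guarantees -18/11, so it is optimal.

Yes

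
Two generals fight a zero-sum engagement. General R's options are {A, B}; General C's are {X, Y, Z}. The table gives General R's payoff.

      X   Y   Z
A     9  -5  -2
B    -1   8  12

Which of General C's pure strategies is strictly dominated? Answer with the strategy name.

Z

Y holds General R's payoff strictly below Z in every row: -5 < -2, 8 < 12.
So Z is strictly dominated for General C.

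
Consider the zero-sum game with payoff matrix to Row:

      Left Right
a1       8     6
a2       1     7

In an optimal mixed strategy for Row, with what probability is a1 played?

Row minima: a1 → 6, a2 → 1; maximin = 6.
Column maxima: Left → 8, Right → 7; minimax = 7.
6 ≠ 7, so there is no saddle point; optimal play is mixed.
Let Row play a1 with probability p. Expected payoff against Left: 8p + 1(1−p) = 7p + 1; against Right: 6p + 7(1−p) = −p + 7.
Setting these equal: 7p + 1 = −p + 7 ⇒ 8p = 6 ⇒ p = 3/4, and the value is (7)·(3/4) + 1 = 25/4.
For Column: with q = P(Left), equating a1's and a2's payoffs gives 2q + 6 = −6q + 7 ⇒ q = 1/8.

3/4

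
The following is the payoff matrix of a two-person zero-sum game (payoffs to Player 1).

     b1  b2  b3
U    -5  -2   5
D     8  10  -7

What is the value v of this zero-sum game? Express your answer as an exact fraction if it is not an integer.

1/5

Row minima: U → -5, D → -7; maximin = -5.
Column maxima: b1 → 8, b2 → 10, b3 → 5; minimax = 5.
-5 ≠ 5, so there is no saddle point; optimal play is mixed.
b2 is strictly dominated by b1 (it gives Player 1 strictly more in every row), so Player 2 never plays it.
On the remaining 2×2 (U, D vs b1, b3):
Let Player 1 play U with probability p. Expected payoff against b1: (-5)p + 8(1−p) = −13p + 8; against b3: 5p + (-7)(1−p) = 12p − 7.
Setting these equal: −13p + 8 = 12p − 7 ⇒ −25p = -15 ⇒ p = 3/5, and the value is (-13)·(3/5) + 8 = 1/5.
For Player 2: with q = P(b1), equating U's and D's payoffs gives −10q + 5 = 15q − 7 ⇒ q = 12/25.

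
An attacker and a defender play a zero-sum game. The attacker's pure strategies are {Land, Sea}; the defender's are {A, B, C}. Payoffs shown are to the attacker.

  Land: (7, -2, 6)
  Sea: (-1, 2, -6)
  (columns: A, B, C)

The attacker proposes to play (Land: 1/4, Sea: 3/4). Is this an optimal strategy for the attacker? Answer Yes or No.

No

Against A this mix gives (1/4)·7 + (3/4)·(-1) = 1.
Against B this mix gives (1/4)·(-2) + (3/4)·2 = 1.
Against C this mix gives (1/4)·6 + (3/4)·(-6) = -3.
The defender will play C, holding the attacker to -3. Shifting weight toward the row that does better against C would raise this floor (the equalizing mix achieves 0 against both C and B), so the proposed strategy is not optimal.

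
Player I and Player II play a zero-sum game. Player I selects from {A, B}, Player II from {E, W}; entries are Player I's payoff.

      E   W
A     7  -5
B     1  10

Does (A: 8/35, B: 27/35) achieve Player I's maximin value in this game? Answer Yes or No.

Against E this mix gives (8/35)·7 + (27/35)·1 = 83/35.
Against W this mix gives (8/35)·(-5) + (27/35)·10 = 46/7.
Player II will play E, holding Player I to 83/35. Shifting weight toward the row that does better against E would raise this floor (the equalizing mix achieves 25/7 against both E and W), so the proposed strategy is not optimal.

No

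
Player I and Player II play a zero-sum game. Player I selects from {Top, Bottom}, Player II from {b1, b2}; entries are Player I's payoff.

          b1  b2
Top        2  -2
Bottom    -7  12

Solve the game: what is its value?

10/23

Row minima: Top → -2, Bottom → -7; maximin = -2.
Column maxima: b1 → 2, b2 → 12; minimax = 2.
-2 ≠ 2, so there is no saddle point; optimal play is mixed.
Let Player I play Top with probability p. Expected payoff against b1: 2p + (-7)(1−p) = 9p − 7; against b2: (-2)p + 12(1−p) = −14p + 12.
Setting these equal: 9p − 7 = −14p + 12 ⇒ 23p = 19 ⇒ p = 19/23, and the value is (9)·(19/23) − 7 = 10/23.
For Player II: with q = P(b1), equating Top's and Bottom's payoffs gives 4q − 2 = −19q + 12 ⇒ q = 14/23.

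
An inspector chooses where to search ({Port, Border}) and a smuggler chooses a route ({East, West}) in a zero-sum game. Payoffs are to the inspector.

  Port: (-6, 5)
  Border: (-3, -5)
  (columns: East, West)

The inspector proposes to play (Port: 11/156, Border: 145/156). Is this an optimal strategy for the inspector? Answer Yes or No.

No

Against East this mix gives (11/156)·(-6) + (145/156)·(-3) = -167/52.
Against West this mix gives (11/156)·5 + (145/156)·(-5) = -335/78.
The smuggler will play West, holding the inspector to -335/78. Shifting weight toward the row that does better against West would raise this floor (the equalizing mix achieves -45/13 against both West and East), so the proposed strategy is not optimal.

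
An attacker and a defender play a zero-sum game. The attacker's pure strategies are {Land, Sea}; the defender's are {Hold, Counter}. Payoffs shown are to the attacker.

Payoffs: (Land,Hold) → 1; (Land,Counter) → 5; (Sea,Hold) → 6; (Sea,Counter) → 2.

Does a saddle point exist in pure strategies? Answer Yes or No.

Row minima: Land → 1, Sea → 2; maximin = 2.
Column maxima: Hold → 6, Counter → 5; minimax = 5.
2 ≠ 5, so no pure-strategy equilibrium exists.

No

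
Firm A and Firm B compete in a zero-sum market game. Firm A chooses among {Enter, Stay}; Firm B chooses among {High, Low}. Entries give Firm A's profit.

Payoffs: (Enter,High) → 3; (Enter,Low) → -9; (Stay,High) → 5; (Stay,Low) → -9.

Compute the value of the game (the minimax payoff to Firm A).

Row minima: Enter → -9, Stay → -9; maximin = -9.
Column maxima: High → 5, Low → -9; minimax = -9.
Since maximin = minimax = -9, there is a saddle point and the value is -9.

-9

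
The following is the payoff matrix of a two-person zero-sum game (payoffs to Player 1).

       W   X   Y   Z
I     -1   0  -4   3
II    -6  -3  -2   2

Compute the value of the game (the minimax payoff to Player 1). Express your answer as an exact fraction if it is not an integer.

Row minima: I → -4, II → -6; maximin = -4.
Column maxima: W → -1, X → 0, Y → -2, Z → 3; minimax = -2.
-4 ≠ -2, so there is no saddle point; optimal play is mixed.
X is strictly dominated by W (it gives Player 1 strictly more in every row), so Player 2 never plays it.
Z is strictly dominated by W (it gives Player 1 strictly more in every row), so Player 2 never plays it.
On the remaining 2×2 (I, II vs W, Y):
Let Player 1 play I with probability p. Expected payoff against W: (-1)p + (-6)(1−p) = 5p − 6; against Y: (-4)p + (-2)(1−p) = −2p − 2.
Setting these equal: 5p − 6 = −2p − 2 ⇒ 7p = 4 ⇒ p = 4/7, and the value is (5)·(4/7) − 6 = -22/7.
For Player 2: with q = P(W), equating I's and II's payoffs gives 3q − 4 = −4q − 2 ⇒ q = 2/7.

-22/7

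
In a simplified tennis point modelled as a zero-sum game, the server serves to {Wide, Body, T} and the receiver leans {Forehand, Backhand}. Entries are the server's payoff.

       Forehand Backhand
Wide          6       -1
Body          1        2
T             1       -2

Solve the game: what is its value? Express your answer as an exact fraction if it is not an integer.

Row minima: Wide → -1, Body → 1, T → -2; maximin = 1.
Column maxima: Forehand → 6, Backhand → 2; minimax = 2.
1 ≠ 2, so there is no saddle point; optimal play is mixed.
T is strictly dominated by Wide, so the server never plays it.
On the remaining 2×2 (Wide, Body vs Forehand, Backhand):
Let the server play Wide with probability p. Expected payoff against Forehand: 6p + 1(1−p) = 5p + 1; against Backhand: (-1)p + 2(1−p) = −3p + 2.
Setting these equal: 5p + 1 = −3p + 2 ⇒ 8p = 1 ⇒ p = 1/8, and the value is (5)·(1/8) + 1 = 13/8.
For the receiver: with q = P(Forehand), equating Wide's and Body's payoffs gives 7q − 1 = −q + 2 ⇒ q = 3/8.

13/8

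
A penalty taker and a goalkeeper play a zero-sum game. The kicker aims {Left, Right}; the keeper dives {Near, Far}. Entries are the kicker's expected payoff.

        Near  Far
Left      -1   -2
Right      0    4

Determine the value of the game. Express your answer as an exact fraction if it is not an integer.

Row minima: Left → -2, Right → 0; maximin = 0.
Column maxima: Near → 0, Far → 4; minimax = 0.
Since maximin = minimax = 0, there is a saddle point and the value is 0.

0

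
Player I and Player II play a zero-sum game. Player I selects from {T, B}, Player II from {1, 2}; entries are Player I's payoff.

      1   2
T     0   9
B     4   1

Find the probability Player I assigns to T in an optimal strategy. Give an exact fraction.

1/4

Row minima: T → 0, B → 1; maximin = 1.
Column maxima: 1 → 4, 2 → 9; minimax = 4.
1 ≠ 4, so there is no saddle point; optimal play is mixed.
Let Player I play T with probability p. Expected payoff against 1: 0p + 4(1−p) = −4p + 4; against 2: 9p + 1(1−p) = 8p + 1.
Setting these equal: −4p + 4 = 8p + 1 ⇒ −12p = -3 ⇒ p = 1/4, and the value is (-4)·(1/4) + 4 = 3.
For Player II: with q = P(1), equating T's and B's payoffs gives −9q + 9 = 3q + 1 ⇒ q = 2/3.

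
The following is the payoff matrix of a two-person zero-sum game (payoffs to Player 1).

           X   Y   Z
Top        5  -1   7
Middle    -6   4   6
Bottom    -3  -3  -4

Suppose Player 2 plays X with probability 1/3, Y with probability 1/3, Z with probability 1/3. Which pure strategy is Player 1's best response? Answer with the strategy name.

Expected payoff of Top: (1/3)·5 + (1/3)·(-1) + (1/3)·7 = 11/3.
Expected payoff of Middle: (1/3)·(-6) + (1/3)·4 + (1/3)·6 = 4/3.
Expected payoff of Bottom: (1/3)·(-3) + (1/3)·(-3) + (1/3)·(-4) = -10/3.
The largest is 11/3, so Player 1's best response is Top.

Top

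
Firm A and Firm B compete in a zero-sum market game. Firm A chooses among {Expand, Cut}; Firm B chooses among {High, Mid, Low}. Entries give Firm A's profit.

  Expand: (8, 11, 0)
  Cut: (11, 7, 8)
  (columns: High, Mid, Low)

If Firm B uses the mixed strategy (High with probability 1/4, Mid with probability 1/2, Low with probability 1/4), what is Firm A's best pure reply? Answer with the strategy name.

Expected payoff of Expand: (1/4)·8 + (1/2)·11 + (1/4)·0 = 15/2.
Expected payoff of Cut: (1/4)·11 + (1/2)·7 + (1/4)·8 = 33/4.
The largest is 33/4, so Firm A's best response is Cut.

Cut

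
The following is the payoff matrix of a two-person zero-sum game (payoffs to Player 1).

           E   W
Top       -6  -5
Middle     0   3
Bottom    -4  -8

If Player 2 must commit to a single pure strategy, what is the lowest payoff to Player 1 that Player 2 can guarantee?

0

Column maxima: E → 0, W → 3.
The smallest of these is 0.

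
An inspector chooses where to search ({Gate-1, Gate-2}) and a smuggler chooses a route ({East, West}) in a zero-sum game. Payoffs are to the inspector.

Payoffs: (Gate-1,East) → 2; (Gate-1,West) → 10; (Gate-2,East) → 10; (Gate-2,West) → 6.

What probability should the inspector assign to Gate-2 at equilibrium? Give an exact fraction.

Row minima: Gate-1 → 2, Gate-2 → 6; maximin = 6.
Column maxima: East → 10, West → 10; minimax = 10.
6 ≠ 10, so there is no saddle point; optimal play is mixed.
Let the inspector play Gate-1 with probability p. Expected payoff against East: 2p + 10(1−p) = −8p + 10; against West: 10p + 6(1−p) = 4p + 6.
Setting these equal: −8p + 10 = 4p + 6 ⇒ −12p = -4 ⇒ p = 1/3, and the value is (-8)·(1/3) + 10 = 22/3.
For the smuggler: with q = P(East), equating Gate-1's and Gate-2's payoffs gives −8q + 10 = 4q + 6 ⇒ q = 1/3.

2/3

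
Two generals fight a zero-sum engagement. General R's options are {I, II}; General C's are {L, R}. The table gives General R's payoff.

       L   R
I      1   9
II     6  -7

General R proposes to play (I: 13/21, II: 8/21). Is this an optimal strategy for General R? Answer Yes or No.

Against L this mix gives (13/21)·1 + (8/21)·6 = 61/21.
Against R this mix gives (13/21)·9 + (8/21)·(-7) = 61/21.
All of General C's active replies (L, R) yield 61/21, and no column does worse for General R. The mix makes General C indifferent and guarantees 61/21, so it is optimal.

Yes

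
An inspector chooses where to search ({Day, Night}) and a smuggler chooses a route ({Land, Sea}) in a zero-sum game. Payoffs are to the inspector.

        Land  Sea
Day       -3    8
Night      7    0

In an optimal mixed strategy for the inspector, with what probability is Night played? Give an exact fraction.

Row minima: Day → -3, Night → 0; maximin = 0.
Column maxima: Land → 7, Sea → 8; minimax = 7.
0 ≠ 7, so there is no saddle point; optimal play is mixed.
Let the inspector play Day with probability p. Expected payoff against Land: (-3)p + 7(1−p) = −10p + 7; against Sea: 8p + 0(1−p) = 8p.
Setting these equal: −10p + 7 = 8p ⇒ −18p = -7 ⇒ p = 7/18, and the value is (-10)·(7/18) + 7 = 28/9.
For the smuggler: with q = P(Land), equating Day's and Night's payoffs gives −11q + 8 = 7q ⇒ q = 4/9.

11/18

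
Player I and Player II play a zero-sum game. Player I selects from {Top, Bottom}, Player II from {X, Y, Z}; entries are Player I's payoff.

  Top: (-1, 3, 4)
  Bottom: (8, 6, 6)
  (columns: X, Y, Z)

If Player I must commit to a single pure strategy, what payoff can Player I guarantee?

6

Row minima: Top → -1, Bottom → 6.
The best of these is 6.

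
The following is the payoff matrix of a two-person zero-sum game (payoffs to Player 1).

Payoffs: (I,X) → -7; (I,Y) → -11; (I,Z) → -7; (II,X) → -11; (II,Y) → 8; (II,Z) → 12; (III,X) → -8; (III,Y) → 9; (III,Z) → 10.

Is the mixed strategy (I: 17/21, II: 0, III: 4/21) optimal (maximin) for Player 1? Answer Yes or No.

Yes

Against X this mix gives (17/21)·(-7) + (4/21)·(-8) = -151/21.
Against Y this mix gives (17/21)·(-11) + (4/21)·9 = -151/21.
Against Z this mix gives (17/21)·(-7) + (4/21)·10 = -79/21.
All of Player 2's active replies (X, Y) yield -151/21, and no column does worse for Player 1. The mix makes Player 2 indifferent and guarantees -151/21, so it is optimal.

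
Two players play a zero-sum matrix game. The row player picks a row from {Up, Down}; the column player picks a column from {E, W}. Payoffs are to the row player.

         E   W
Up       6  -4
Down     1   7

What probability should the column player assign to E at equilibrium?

Row minima: Up → -4, Down → 1; maximin = 1.
Column maxima: E → 6, W → 7; minimax = 6.
1 ≠ 6, so there is no saddle point; optimal play is mixed.
Let the row player play Up with probability p. Expected payoff against E: 6p + 1(1−p) = 5p + 1; against W: (-4)p + 7(1−p) = −11p + 7.
Setting these equal: 5p + 1 = −11p + 7 ⇒ 16p = 6 ⇒ p = 3/8, and the value is (5)·(3/8) + 1 = 23/8.
For the column player: with q = P(E), equating Up's and Down's payoffs gives 10q − 4 = −6q + 7 ⇒ q = 11/16.

11/16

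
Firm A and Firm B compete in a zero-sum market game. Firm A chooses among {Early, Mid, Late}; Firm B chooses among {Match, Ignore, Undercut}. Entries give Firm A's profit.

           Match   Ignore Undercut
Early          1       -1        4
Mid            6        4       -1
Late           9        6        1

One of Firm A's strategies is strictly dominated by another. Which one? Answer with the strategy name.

Late gives a strictly higher payoff than Mid against every column: 9 > 6, 6 > 4, 1 > -1.
So Mid is strictly dominated and Firm A never plays it.

Mid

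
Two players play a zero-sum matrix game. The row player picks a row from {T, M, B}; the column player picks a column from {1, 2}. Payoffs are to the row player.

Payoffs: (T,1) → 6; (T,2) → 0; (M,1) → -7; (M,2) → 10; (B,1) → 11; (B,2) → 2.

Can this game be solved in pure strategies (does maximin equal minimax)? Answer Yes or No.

No

Row minima: T → 0, M → -7, B → 2; maximin = 2.
Column maxima: 1 → 11, 2 → 10; minimax = 10.
2 ≠ 10, so no pure-strategy equilibrium exists.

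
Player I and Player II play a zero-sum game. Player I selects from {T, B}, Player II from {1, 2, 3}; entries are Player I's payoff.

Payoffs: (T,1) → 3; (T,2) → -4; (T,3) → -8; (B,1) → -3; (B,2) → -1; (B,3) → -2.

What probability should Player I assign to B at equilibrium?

Row minima: T → -8, B → -3; maximin = -3.
Column maxima: 1 → 3, 2 → -1, 3 → -2; minimax = -2.
-3 ≠ -2, so there is no saddle point; optimal play is mixed.
2 is strictly dominated by 3 (it gives Player I strictly more in every row), so Player II never plays it.
On the remaining 2×2 (T, B vs 1, 3):
Let Player I play T with probability p. Expected payoff against 1: 3p + (-3)(1−p) = 6p − 3; against 3: (-8)p + (-2)(1−p) = −6p − 2.
Setting these equal: 6p − 3 = −6p − 2 ⇒ 12p = 1 ⇒ p = 1/12, and the value is (6)·(1/12) − 3 = -5/2.
For Player II: with q = P(1), equating T's and B's payoffs gives 11q − 8 = −q − 2 ⇒ q = 1/2.

11/12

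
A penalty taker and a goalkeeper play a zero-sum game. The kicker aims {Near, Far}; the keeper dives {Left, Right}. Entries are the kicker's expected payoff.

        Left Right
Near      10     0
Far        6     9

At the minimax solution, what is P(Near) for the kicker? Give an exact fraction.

3/13

Row minima: Near → 0, Far → 6; maximin = 6.
Column maxima: Left → 10, Right → 9; minimax = 9.
6 ≠ 9, so there is no saddle point; optimal play is mixed.
Let the kicker play Near with probability p. Expected payoff against Left: 10p + 6(1−p) = 4p + 6; against Right: 0p + 9(1−p) = −9p + 9.
Setting these equal: 4p + 6 = −9p + 9 ⇒ 13p = 3 ⇒ p = 3/13, and the value is (4)·(3/13) + 6 = 90/13.
For the keeper: with q = P(Left), equating Near's and Far's payoffs gives 10q = −3q + 9 ⇒ q = 9/13.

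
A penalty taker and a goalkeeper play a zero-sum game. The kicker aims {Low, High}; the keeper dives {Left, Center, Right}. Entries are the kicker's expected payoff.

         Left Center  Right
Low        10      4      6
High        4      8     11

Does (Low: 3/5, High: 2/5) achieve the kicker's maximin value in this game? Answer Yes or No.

No

Against Left this mix gives (3/5)·10 + (2/5)·4 = 38/5.
Against Center this mix gives (3/5)·4 + (2/5)·8 = 28/5.
Against Right this mix gives (3/5)·6 + (2/5)·11 = 8.
The keeper will play Center, holding the kicker to 28/5. Shifting weight toward the row that does better against Center would raise this floor (the equalizing mix achieves 32/5 against both Center and Left), so the proposed strategy is not optimal.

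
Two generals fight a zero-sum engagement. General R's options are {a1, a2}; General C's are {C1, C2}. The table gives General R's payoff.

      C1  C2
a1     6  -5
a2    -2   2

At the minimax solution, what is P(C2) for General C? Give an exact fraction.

Row minima: a1 → -5, a2 → -2; maximin = -2.
Column maxima: C1 → 6, C2 → 2; minimax = 2.
-2 ≠ 2, so there is no saddle point; optimal play is mixed.
Let General R play a1 with probability p. Expected payoff against C1: 6p + (-2)(1−p) = 8p − 2; against C2: (-5)p + 2(1−p) = −7p + 2.
Setting these equal: 8p − 2 = −7p + 2 ⇒ 15p = 4 ⇒ p = 4/15, and the value is (8)·(4/15) − 2 = 2/15.
For General C: with q = P(C1), equating a1's and a2's payoffs gives 11q − 5 = −4q + 2 ⇒ q = 7/15.

8/15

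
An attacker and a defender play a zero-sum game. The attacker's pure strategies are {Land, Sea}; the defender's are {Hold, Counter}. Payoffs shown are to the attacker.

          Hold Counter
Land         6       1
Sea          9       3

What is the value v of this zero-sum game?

3

Row minima: Land → 1, Sea → 3; maximin = 3.
Column maxima: Hold → 9, Counter → 3; minimax = 3.
Since maximin = minimax = 3, there is a saddle point and the value is 3.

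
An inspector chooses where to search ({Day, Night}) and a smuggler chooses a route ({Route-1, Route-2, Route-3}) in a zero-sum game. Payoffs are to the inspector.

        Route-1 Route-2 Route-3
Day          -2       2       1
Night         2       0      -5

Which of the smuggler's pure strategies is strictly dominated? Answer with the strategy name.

Route-2

Route-3 holds the inspector's payoff strictly below Route-2 in every row: 1 < 2, -5 < 0.
So Route-2 is strictly dominated for the smuggler.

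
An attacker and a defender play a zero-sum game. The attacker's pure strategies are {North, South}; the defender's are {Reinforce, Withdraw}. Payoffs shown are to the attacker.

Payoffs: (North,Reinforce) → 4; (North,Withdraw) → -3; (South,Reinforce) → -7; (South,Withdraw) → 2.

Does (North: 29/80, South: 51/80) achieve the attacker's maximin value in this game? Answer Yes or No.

No

Against Reinforce this mix gives (29/80)·4 + (51/80)·(-7) = -241/80.
Against Withdraw this mix gives (29/80)·(-3) + (51/80)·2 = 3/16.
The defender will play Reinforce, holding the attacker to -241/80. Shifting weight toward the row that does better against Reinforce would raise this floor (the equalizing mix achieves -13/16 against both Reinforce and Withdraw), so the proposed strategy is not optimal.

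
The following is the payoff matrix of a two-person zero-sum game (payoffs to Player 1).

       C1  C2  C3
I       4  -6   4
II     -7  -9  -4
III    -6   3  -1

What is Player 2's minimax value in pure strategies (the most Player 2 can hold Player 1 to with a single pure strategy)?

Column maxima: C1 → 4, C2 → 3, C3 → 4.
The smallest of these is 3.

3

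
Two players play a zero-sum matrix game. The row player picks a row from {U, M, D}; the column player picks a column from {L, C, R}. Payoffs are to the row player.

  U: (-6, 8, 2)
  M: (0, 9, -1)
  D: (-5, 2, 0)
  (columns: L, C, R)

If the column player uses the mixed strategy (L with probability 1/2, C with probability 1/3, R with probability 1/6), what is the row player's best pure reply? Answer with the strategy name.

M

Expected payoff of U: (1/2)·(-6) + (1/3)·8 + (1/6)·2 = 0.
Expected payoff of M: (1/2)·0 + (1/3)·9 + (1/6)·(-1) = 17/6.
Expected payoff of D: (1/2)·(-5) + (1/3)·2 + (1/6)·0 = -11/6.
The largest is 17/6, so the row player's best response is M.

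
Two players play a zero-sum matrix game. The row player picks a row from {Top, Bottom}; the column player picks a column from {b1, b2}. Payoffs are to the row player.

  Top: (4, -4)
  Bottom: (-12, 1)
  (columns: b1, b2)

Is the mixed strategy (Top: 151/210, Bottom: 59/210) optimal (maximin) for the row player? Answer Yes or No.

No

Against b1 this mix gives (151/210)·4 + (59/210)·(-12) = -52/105.
Against b2 this mix gives (151/210)·(-4) + (59/210)·1 = -109/42.
The column player will play b2, holding the row player to -109/42. Shifting weight toward the row that does better against b2 would raise this floor (the equalizing mix achieves -44/21 against both b2 and b1), so the proposed strategy is not optimal.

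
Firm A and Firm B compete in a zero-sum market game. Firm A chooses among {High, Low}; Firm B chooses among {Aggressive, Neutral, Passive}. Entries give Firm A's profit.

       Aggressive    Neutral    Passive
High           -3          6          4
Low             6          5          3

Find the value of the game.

33/10

Row minima: High → -3, Low → 3; maximin = 3.
Column maxima: Aggressive → 6, Neutral → 6, Passive → 4; minimax = 4.
3 ≠ 4, so there is no saddle point; optimal play is mixed.
Neutral is strictly dominated by Passive (it gives Firm A strictly more in every row), so Firm B never plays it.
On the remaining 2×2 (High, Low vs Aggressive, Passive):
Let Firm A play High with probability p. Expected payoff against Aggressive: (-3)p + 6(1−p) = −9p + 6; against Passive: 4p + 3(1−p) = p + 3.
Setting these equal: −9p + 6 = p + 3 ⇒ −10p = -3 ⇒ p = 3/10, and the value is (-9)·(3/10) + 6 = 33/10.
For Firm B: with q = P(Aggressive), equating High's and Low's payoffs gives −7q + 4 = 3q + 3 ⇒ q = 1/10.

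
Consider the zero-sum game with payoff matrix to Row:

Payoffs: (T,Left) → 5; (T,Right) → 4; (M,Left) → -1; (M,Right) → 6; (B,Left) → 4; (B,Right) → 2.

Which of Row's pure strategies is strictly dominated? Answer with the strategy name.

T gives a strictly higher payoff than B against every column: 5 > 4, 4 > 2.
So B is strictly dominated and Row never plays it.

B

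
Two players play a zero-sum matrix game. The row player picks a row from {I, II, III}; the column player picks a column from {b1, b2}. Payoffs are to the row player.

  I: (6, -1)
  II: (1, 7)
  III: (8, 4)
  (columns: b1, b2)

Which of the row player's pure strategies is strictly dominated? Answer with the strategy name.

III gives a strictly higher payoff than I against every column: 8 > 6, 4 > -1.
So I is strictly dominated and the row player never plays it.

I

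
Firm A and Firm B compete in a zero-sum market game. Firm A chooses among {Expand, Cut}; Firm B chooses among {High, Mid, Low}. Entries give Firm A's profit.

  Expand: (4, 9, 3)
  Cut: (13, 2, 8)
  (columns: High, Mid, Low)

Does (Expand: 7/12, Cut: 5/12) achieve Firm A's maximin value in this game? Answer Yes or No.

No

Against High this mix gives (7/12)·4 + (5/12)·13 = 31/4.
Against Mid this mix gives (7/12)·9 + (5/12)·2 = 73/12.
Against Low this mix gives (7/12)·3 + (5/12)·8 = 61/12.
Firm B will play Low, holding Firm A to 61/12. Shifting weight toward the row that does better against Low would raise this floor (the equalizing mix achieves 11/2 against both Low and Mid), so the proposed strategy is not optimal.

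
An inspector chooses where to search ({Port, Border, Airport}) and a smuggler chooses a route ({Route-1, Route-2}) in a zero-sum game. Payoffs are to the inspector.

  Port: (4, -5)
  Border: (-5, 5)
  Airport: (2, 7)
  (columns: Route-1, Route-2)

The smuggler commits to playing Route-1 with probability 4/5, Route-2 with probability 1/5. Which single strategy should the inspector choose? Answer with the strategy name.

Expected payoff of Port: (4/5)·4 + (1/5)·(-5) = 11/5.
Expected payoff of Border: (4/5)·(-5) + (1/5)·5 = -3.
Expected payoff of Airport: (4/5)·2 + (1/5)·7 = 3.
The largest is 3, so the inspector's best response is Airport.

Airport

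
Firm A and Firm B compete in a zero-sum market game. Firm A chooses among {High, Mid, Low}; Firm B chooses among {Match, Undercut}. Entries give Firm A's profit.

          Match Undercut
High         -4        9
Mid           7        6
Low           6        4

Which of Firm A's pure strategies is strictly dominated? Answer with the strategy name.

Low

Mid gives a strictly higher payoff than Low against every column: 7 > 6, 6 > 4.
So Low is strictly dominated and Firm A never plays it.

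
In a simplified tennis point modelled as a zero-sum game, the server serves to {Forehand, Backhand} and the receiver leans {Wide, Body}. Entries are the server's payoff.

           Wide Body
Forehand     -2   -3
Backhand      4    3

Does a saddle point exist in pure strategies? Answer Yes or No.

Row minima: Forehand → -3, Backhand → 3; maximin = 3.
Column maxima: Wide → 4, Body → 3; minimax = 3.
maximin = minimax = 3, so a saddle point exists.

Yes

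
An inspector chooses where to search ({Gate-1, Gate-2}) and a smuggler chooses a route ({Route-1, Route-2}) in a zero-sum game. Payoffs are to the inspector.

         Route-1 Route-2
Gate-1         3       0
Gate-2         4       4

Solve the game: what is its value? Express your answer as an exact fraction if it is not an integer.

Row minima: Gate-1 → 0, Gate-2 → 4; maximin = 4.
Column maxima: Route-1 → 4, Route-2 → 4; minimax = 4.
Since maximin = minimax = 4, there is a saddle point and the value is 4.

4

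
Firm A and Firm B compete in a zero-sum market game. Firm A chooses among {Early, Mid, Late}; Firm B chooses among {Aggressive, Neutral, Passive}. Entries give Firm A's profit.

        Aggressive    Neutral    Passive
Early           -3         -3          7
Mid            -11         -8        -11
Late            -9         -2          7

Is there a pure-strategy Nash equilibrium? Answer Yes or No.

Row minima: Early → -3, Mid → -11, Late → -9; maximin = -3.
Column maxima: Aggressive → -3, Neutral → -2, Passive → 7; minimax = -3.
maximin = minimax = -3, so a saddle point exists.

Yes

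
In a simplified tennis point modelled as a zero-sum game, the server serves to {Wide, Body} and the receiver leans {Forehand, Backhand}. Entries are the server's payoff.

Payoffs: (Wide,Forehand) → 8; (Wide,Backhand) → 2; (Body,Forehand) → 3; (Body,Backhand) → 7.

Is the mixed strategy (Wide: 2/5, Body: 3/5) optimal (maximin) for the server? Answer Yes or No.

Yes

Against Forehand this mix gives (2/5)·8 + (3/5)·3 = 5.
Against Backhand this mix gives (2/5)·2 + (3/5)·7 = 5.
All of the receiver's active replies (Forehand, Backhand) yield 5, and no column does worse for the server. The mix makes the receiver indifferent and guarantees 5, so it is optimal.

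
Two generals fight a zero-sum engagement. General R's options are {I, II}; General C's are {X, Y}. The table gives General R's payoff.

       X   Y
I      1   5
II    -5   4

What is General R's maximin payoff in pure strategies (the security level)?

Row minima: I → 1, II → -5.
The best of these is 1.

1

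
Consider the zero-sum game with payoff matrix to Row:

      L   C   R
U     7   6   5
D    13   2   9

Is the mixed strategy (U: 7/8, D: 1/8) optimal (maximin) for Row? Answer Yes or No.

Yes

Against L this mix gives (7/8)·7 + (1/8)·13 = 31/4.
Against C this mix gives (7/8)·6 + (1/8)·2 = 11/2.
Against R this mix gives (7/8)·5 + (1/8)·9 = 11/2.
All of Column's active replies (C, R) yield 11/2, and no column does worse for Row. The mix makes Column indifferent and guarantees 11/2, so it is optimal.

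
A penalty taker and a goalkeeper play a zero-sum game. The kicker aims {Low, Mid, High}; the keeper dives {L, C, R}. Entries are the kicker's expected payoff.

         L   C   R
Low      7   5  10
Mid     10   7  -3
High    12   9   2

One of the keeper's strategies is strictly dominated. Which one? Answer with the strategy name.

C holds the kicker's payoff strictly below L in every row: 5 < 7, 7 < 10, 9 < 12.
So L is strictly dominated for the keeper.

L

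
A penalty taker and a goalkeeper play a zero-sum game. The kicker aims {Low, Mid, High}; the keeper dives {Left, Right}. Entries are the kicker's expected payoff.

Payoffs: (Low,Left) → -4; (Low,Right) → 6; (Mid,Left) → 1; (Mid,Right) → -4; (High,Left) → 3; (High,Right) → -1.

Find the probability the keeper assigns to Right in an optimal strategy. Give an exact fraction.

Row minima: Low → -4, Mid → -4, High → -1; maximin = -1.
Column maxima: Left → 3, Right → 6; minimax = 3.
-1 ≠ 3, so there is no saddle point; optimal play is mixed.
Mid is strictly dominated by High, so the kicker never plays it.
On the remaining 2×2 (Low, High vs Left, Right):
Let the kicker play Low with probability p. Expected payoff against Left: (-4)p + 3(1−p) = −7p + 3; against Right: 6p + (-1)(1−p) = 7p − 1.
Setting these equal: −7p + 3 = 7p − 1 ⇒ −14p = -4 ⇒ p = 2/7, and the value is (-7)·(2/7) + 3 = 1.
For the keeper: with q = P(Left), equating Low's and High's payoffs gives −10q + 6 = 4q − 1 ⇒ q = 1/2.

1/2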